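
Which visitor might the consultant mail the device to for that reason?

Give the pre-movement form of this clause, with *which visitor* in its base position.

The filler 'which visitor' is interpreted as the object of the preposition 'to' (recipient of 'mail'). It moves to the left edge, and the trace sits right after 'to':
Which visitor might the consultant mail the device to ___ for that reason?

The consultant might mail the device to which visitor for that reason.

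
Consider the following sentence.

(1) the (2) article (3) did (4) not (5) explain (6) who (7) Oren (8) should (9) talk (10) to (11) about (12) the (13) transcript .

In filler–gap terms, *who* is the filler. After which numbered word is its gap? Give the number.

In situ: Oren should talk to who about the transcript.
The filler 'who' is interpreted as the object of the preposition 'to'. It moves to the left edge, and the trace sits right after 'to':
The article did not explain who Oren should talk to ___ about the transcript.
'to' is word 10.

10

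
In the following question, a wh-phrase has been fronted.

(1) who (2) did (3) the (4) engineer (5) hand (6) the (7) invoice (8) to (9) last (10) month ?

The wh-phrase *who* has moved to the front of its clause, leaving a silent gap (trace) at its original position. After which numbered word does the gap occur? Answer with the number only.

8

In situ: The engineer did hand the invoice to who last month.
The filler 'who' is interpreted as the object of the preposition 'to' (recipient of 'hand'). Fronting leaves a gap immediately after 'to':
Who did the engineer hand the invoice to ___ last month?
'to' is word 8.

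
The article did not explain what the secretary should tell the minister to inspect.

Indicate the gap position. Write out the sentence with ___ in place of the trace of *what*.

The article did not explain what the secretary should tell the minister to inspect ___.

Pre-movement form: The secretary should tell the minister to inspect what.
'what' is the direct object of 'inspect'. The gap is right after 'inspect'.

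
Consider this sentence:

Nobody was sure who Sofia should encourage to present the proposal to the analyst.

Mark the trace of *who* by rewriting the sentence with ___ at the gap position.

Nobody was sure who Sofia should encourage ___ to present the proposal to the analyst.

In situ: Sofia should encourage who to present the proposal to the analyst.
The filler 'who' is interpreted as the direct object of 'encourage'. The gap is right after 'encourage'.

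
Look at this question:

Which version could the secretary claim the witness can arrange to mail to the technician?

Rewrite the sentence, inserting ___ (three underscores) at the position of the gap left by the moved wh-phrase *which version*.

Which version could the secretary claim the witness can arrange to mail ___ to the technician?

Pre-movement form: The secretary could claim the witness can arrange to mail which version to the technician.
'which version' is the direct object of 'mail'. The gap is right after 'mail'.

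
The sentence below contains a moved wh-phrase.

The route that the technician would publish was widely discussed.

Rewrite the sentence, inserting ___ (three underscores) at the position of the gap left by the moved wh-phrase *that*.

The route that the technician would publish ___ was widely discussed.

'that' is the direct object of 'publish'. The gap is right after 'publish'.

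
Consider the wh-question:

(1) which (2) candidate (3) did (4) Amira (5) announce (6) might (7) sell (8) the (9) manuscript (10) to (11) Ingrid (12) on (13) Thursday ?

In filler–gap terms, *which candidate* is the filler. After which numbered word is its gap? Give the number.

5

Underlying clause: Amira did announce which candidate might sell the manuscript to Ingrid on Thursday.
'which candidate' functions as the subject of the clause embedded under 'announce'. Fronting leaves a gap immediately after 'announce':
Which candidate did Amira announce ___ might sell the manuscript to Ingrid on Thursday?
'announce' is word 5.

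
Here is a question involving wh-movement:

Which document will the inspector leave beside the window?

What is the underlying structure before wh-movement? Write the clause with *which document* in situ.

The inspector will leave which document beside the window.

The filler 'which document' is interpreted as the direct object of 'leave'. Wh-movement fronts it, leaving a gap right after 'leave':
Which document will the inspector leave ___ beside the window?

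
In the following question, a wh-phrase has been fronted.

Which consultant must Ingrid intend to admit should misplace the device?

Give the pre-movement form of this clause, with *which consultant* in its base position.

Ingrid must intend to admit which consultant should misplace the device.

'which consultant' is the subject of the clause embedded under 'admit'. Wh-movement fronts it, leaving a gap right after 'admit':
Which consultant must Ingrid intend to admit ___ should misplace the device?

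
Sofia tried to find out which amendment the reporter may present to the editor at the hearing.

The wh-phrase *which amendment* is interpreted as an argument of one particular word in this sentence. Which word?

Before movement: The reporter may present which amendment to the editor at the hearing.
The filler 'which amendment' is interpreted as the direct object of 'present'. Wh-movement fronts it, leaving a gap right after 'present':
Sofia tried to find out which amendment the reporter may present ___ to the editor at the hearing.

present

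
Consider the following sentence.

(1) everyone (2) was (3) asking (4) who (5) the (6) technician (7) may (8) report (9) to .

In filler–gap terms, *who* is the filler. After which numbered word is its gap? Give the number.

Underlying clause: The technician may report to who.
'who' is the object of the preposition 'to'. It moves to the left edge, and the trace sits right after 'to':
Everyone was asking who the technician may report to ___.
'to' is word 9.

9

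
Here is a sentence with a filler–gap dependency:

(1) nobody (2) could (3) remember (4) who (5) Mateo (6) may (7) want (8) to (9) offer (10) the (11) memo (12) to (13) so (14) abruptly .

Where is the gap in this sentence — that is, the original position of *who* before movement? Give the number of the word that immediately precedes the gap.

Pre-movement form: Mateo may want to offer the memo to who so abruptly.
'who' is the object of the preposition 'to' (recipient of 'offer'). Fronting leaves a gap immediately after 'to':
Nobody could remember who Mateo may want to offer the memo to ___ so abruptly.
'to' is word 12.

12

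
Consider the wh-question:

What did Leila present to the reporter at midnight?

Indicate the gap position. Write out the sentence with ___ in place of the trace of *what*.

What did Leila present ___ to the reporter at midnight?

In situ: Leila did present what to the reporter at midnight.
'what' is the direct object of 'present'. The gap is right after 'present'.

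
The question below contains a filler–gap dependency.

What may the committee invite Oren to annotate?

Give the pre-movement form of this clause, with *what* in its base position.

The filler 'what' is interpreted as the direct object of 'annotate'. It moves to the left edge, and the trace sits right after 'annotate':
What may the committee invite Oren to annotate ___?

The committee may invite Oren to annotate what.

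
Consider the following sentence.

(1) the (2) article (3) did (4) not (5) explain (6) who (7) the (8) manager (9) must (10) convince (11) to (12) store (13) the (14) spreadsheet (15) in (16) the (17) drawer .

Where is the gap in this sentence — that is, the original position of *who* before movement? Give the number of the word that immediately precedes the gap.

10

Pre-movement form: The manager must convince who to store the spreadsheet in the drawer.
The filler 'who' is interpreted as the direct object of 'convince'. Fronting leaves a gap immediately after 'convince':
The article did not explain who the manager must convince ___ to store the spreadsheet in the drawer.
'convince' is word 10.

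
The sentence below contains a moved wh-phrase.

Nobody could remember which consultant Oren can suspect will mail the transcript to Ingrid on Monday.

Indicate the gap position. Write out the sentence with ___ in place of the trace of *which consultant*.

Nobody could remember which consultant Oren can suspect ___ will mail the transcript to Ingrid on Monday.

Before movement: Oren can suspect which consultant will mail the transcript to Ingrid on Monday.
The filler 'which consultant' is interpreted as the subject of the clause embedded under 'suspect'. The gap is right after 'suspect'.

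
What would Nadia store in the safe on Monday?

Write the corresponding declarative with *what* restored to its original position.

'what' is the direct object of 'store'. Fronting leaves a gap immediately after 'store':
What would Nadia store ___ in the safe on Monday?

Nadia would store what in the safe on Monday.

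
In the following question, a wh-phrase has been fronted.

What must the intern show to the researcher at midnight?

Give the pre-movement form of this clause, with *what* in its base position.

The intern must show what to the researcher at midnight.

The filler 'what' is interpreted as the direct object of 'show'. It moves to the left edge, and the trace sits right after 'show':
What must the intern show ___ to the researcher at midnight?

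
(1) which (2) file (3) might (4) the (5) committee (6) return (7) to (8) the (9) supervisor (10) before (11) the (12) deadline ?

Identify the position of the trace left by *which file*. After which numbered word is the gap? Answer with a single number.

Underlying clause: The committee might return which file to the supervisor before the deadline.
The filler 'which file' is interpreted as the direct object of 'return'. It moves to the left edge, and the trace sits right after 'return':
Which file might the committee return ___ to the supervisor before the deadline?
'return' is word 6.

6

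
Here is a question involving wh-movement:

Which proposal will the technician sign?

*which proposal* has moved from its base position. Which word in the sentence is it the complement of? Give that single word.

Before movement: The technician will sign which proposal.
'which proposal' is the direct object of 'sign'. It moves to the left edge, and the trace sits right after 'sign':
Which proposal will the technician sign ___?

sign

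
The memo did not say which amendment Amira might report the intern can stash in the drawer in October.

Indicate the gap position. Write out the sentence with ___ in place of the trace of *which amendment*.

In situ: Amira might report the intern can stash which amendment in the drawer in October.
The filler 'which amendment' is interpreted as the direct object of 'stash'. The gap is right after 'stash'.

The memo did not say which amendment Amira might report the intern can stash ___ in the drawer in October.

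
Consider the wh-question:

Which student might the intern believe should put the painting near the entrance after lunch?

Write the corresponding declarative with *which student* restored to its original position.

'which student' functions as the subject of the clause embedded under 'believe'. It moves to the left edge, and the trace sits right after 'believe':
Which student might the intern believe ___ should put the painting near the entrance after lunch?

The intern might believe which student should put the painting near the entrance after lunch.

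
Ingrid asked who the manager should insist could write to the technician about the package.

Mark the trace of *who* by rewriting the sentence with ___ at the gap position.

Before movement: The manager should insist who could write to the technician about the package.
'who' functions as the subject of the clause embedded under 'insist'. The gap is right after 'insist'.

Ingrid asked who the manager should insist ___ could write to the technician about the package.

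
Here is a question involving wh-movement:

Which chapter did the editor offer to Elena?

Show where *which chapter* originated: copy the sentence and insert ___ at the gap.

Before movement: The editor did offer which chapter to Elena.
'which chapter' functions as the direct object of 'offer'. The gap is right after 'offer'.

Which chapter did the editor offer ___ to Elena?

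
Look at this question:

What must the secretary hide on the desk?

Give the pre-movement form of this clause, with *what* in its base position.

The secretary must hide what on the desk.

'what' is the direct object of 'hide'. Wh-movement fronts it, leaving a gap right after 'hide':
What must the secretary hide ___ on the desk?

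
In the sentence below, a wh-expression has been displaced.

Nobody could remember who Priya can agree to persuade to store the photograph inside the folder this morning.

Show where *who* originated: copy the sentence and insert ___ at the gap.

Nobody could remember who Priya can agree to persuade ___ to store the photograph inside the folder this morning.

Pre-movement form: Priya can agree to persuade who to store the photograph inside the folder this morning.
'who' functions as the direct object of 'persuade'. The gap is right after 'persuade'.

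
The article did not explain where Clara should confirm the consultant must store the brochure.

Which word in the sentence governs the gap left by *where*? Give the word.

Before movement: Clara should confirm the consultant must store the brochure where.
'where' functions as the locative complement of 'store'. Fronting leaves a gap immediately after 'brochure':
The article did not explain where Clara should confirm the consultant must store the brochure ___.

store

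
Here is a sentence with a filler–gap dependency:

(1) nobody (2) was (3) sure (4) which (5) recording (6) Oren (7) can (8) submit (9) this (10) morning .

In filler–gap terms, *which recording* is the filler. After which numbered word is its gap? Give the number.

In situ: Oren can submit which recording this morning.
'which recording' is the direct object of 'submit'. Wh-movement fronts it, leaving a gap right after 'submit':
Nobody was sure which recording Oren can submit ___ this morning.
'submit' is word 8.

8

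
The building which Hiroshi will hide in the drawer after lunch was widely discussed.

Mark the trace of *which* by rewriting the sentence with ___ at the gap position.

'which' functions as the direct object of 'hide'. The gap is right after 'hide'.

The building which Hiroshi will hide ___ in the drawer after lunch was widely discussed.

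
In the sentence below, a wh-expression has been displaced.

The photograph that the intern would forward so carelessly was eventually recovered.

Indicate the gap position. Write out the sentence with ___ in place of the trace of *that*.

The photograph that the intern would forward ___ so carelessly was eventually recovered.

'that' is the direct object of 'forward'. The gap is right after 'forward'.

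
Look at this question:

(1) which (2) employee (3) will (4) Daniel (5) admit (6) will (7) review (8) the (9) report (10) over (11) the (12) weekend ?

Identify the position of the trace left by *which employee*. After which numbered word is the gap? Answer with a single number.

Before movement: Daniel will admit which employee will review the report over the weekend.
'which employee' is the subject of the clause embedded under 'admit'. Fronting leaves a gap immediately after 'admit':
Which employee will Daniel admit ___ will review the report over the weekend?
'admit' is word 5.

5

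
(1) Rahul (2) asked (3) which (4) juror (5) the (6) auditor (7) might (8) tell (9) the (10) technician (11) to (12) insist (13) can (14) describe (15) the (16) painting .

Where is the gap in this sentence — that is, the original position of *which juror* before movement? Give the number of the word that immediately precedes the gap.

12

Underlying clause: The auditor might tell the technician to insist which juror can describe the painting.
'which juror' is the subject of the clause embedded under 'insist'. Fronting leaves a gap immediately after 'insist':
Rahul asked which juror the auditor might tell the technician to insist ___ can describe the painting.
'insist' is word 12.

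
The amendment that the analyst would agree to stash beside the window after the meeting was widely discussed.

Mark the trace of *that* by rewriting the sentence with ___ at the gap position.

The amendment that the analyst would agree to stash ___ beside the window after the meeting was widely discussed.

'that' is the direct object of 'stash'. The gap is right after 'stash'.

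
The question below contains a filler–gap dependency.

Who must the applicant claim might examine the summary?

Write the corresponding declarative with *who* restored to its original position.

The filler 'who' is interpreted as the subject of the clause embedded under 'claim'. Fronting leaves a gap immediately after 'claim':
Who must the applicant claim ___ might examine the summary?

The applicant must claim who might examine the summary.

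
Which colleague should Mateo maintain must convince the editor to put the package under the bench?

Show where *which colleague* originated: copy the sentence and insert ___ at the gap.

Which colleague should Mateo maintain ___ must convince the editor to put the package under the bench?

Underlying clause: Mateo should maintain which colleague must convince the editor to put the package under the bench.
'which colleague' functions as the subject of the clause embedded under 'maintain'. The gap is right after 'maintain'.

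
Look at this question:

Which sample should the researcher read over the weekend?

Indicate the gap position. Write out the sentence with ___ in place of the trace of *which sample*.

Which sample should the researcher read ___ over the weekend?

Before movement: The researcher should read which sample over the weekend.
The filler 'which sample' is interpreted as the direct object of 'read'. The gap is right after 'read'.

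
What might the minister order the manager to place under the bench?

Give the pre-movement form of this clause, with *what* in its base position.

'what' is the direct object of 'place'. Fronting leaves a gap immediately after 'place':
What might the minister order the manager to place ___ under the bench?

The minister might order the manager to place what under the bench.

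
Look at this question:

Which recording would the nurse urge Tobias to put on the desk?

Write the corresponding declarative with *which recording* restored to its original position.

The filler 'which recording' is interpreted as the direct object of 'put'. It moves to the left edge, and the trace sits right after 'put':
Which recording would the nurse urge Tobias to put ___ on the desk?

The nurse would urge Tobias to put which recording on the desk.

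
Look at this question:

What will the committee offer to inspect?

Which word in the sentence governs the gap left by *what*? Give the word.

Before movement: The committee will offer to inspect what.
The filler 'what' is interpreted as the direct object of 'inspect'. It moves to the left edge, and the trace sits right after 'inspect':
What will the committee offer to inspect ___?

inspect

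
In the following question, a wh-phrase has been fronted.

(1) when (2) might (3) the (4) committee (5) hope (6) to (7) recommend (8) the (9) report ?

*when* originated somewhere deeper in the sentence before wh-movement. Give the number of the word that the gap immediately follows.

Underlying clause: The committee might hope to recommend the report when.
'when' functions as the temporal adjunct. Fronting leaves a gap immediately after 'report':
When might the committee hope to recommend the report ___?
'report' is word 9.

9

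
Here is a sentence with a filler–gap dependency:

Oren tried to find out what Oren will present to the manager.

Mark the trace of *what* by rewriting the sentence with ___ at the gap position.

Before movement: Oren will present what to the manager.
'what' is the direct object of 'present'. The gap is right after 'present'.

Oren tried to find out what Oren will present ___ to the manager.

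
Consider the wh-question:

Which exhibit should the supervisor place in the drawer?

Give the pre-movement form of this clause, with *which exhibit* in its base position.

The filler 'which exhibit' is interpreted as the direct object of 'place'. Wh-movement fronts it, leaving a gap right after 'place':
Which exhibit should the supervisor place ___ in the drawer?

The supervisor should place which exhibit in the drawer.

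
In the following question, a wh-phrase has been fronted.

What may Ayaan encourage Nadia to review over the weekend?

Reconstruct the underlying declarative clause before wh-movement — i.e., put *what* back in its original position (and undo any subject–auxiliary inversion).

'what' functions as the direct object of 'review'. It moves to the left edge, and the trace sits right after 'review':
What may Ayaan encourage Nadia to review ___ over the weekend?

Ayaan may encourage Nadia to review what over the weekend.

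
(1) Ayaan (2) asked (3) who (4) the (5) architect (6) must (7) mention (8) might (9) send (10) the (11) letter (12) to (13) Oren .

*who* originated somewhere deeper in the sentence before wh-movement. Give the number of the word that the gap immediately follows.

7

Underlying clause: The architect must mention who might send the letter to Oren.
'who' functions as the subject of the clause embedded under 'mention'. It moves to the left edge, and the trace sits right after 'mention':
Ayaan asked who the architect must mention ___ might send the letter to Oren.
'mention' is word 7.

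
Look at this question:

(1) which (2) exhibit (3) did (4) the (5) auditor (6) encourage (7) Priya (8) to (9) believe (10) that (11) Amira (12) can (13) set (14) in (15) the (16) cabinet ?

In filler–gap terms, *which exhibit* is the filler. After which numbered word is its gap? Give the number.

Before movement: The auditor did encourage Priya to believe that Amira can set which exhibit in the cabinet.
'which exhibit' functions as the direct object of 'set'. Fronting leaves a gap immediately after 'set':
Which exhibit did the auditor encourage Priya to believe that Amira can set ___ in the cabinet?
'set' is word 13.

13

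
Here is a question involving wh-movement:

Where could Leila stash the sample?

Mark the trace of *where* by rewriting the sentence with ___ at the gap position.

Before movement: Leila could stash the sample where.
'where' is the locative complement of 'stash'. The gap is right after 'sample'.

Where could Leila stash the sample ___?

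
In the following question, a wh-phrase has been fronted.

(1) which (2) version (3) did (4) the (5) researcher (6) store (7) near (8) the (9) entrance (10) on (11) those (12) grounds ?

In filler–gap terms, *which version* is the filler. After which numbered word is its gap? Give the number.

Pre-movement form: The researcher did store which version near the entrance on those grounds.
'which version' functions as the direct object of 'store'. It moves to the left edge, and the trace sits right after 'store':
Which version did the researcher store ___ near the entrance on those grounds?
'store' is word 6.

6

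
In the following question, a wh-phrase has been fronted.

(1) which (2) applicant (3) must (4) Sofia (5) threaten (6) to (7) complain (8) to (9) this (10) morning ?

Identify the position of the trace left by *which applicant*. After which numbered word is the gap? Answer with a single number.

Underlying clause: Sofia must threaten to complain to which applicant this morning.
The filler 'which applicant' is interpreted as the object of the preposition 'to'. Wh-movement fronts it, leaving a gap right after 'to':
Which applicant must Sofia threaten to complain to ___ this morning?
'to' is word 8.

8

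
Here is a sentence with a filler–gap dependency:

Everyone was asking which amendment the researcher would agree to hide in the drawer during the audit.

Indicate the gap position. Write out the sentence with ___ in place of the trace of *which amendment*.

Everyone was asking which amendment the researcher would agree to hide ___ in the drawer during the audit.

Pre-movement form: The researcher would agree to hide which amendment in the drawer during the audit.
'which amendment' functions as the direct object of 'hide'. The gap is right after 'hide'.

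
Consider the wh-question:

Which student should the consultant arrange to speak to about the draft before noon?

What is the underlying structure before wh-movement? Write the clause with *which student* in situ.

The consultant should arrange to speak to which student about the draft before noon.

The filler 'which student' is interpreted as the object of the preposition 'to'. Wh-movement fronts it, leaving a gap right after 'to':
Which student should the consultant arrange to speak to ___ about the draft before noon?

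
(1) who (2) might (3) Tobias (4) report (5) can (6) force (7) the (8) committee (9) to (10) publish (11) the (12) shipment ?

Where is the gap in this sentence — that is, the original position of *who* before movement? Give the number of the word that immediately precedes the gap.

Pre-movement form: Tobias might report who can force the committee to publish the shipment.
'who' functions as the subject of the clause embedded under 'report'. It moves to the left edge, and the trace sits right after 'report':
Who might Tobias report ___ can force the committee to publish the shipment?
'report' is word 4.

4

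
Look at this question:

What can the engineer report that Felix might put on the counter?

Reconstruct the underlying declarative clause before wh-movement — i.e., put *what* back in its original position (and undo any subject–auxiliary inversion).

The engineer can report that Felix might put what on the counter.

'what' is the direct object of 'put'. Wh-movement fronts it, leaving a gap right after 'put':
What can the engineer report that Felix might put ___ on the counter?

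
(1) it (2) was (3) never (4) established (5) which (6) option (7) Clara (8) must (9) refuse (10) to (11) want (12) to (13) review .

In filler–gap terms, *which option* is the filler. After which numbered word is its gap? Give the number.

13

Before movement: Clara must refuse to want to review which option.
'which option' functions as the direct object of 'review'. Fronting leaves a gap immediately after 'review':
It was never established which option Clara must refuse to want to review ___.
'review' is word 13.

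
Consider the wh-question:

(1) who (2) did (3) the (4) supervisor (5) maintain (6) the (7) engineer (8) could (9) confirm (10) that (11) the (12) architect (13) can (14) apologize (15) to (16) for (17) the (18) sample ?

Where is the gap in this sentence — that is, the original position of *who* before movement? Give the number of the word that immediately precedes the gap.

Pre-movement form: The supervisor did maintain the engineer could confirm that the architect can apologize to who for the sample.
'who' functions as the object of the preposition 'to'. It moves to the left edge, and the trace sits right after 'to':
Who did the supervisor maintain the engineer could confirm that the architect can apologize to ___ for the sample?
'to' is word 15.

15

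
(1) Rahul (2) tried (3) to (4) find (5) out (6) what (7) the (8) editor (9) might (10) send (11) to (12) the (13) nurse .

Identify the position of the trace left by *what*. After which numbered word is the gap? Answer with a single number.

10

Before movement: The editor might send what to the nurse.
The filler 'what' is interpreted as the direct object of 'send'. Wh-movement fronts it, leaving a gap right after 'send':
Rahul tried to find out what the editor might send ___ to the nurse.
'send' is word 10.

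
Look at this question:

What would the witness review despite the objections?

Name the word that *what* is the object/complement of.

review

Underlying clause: The witness would review what despite the objections.
'what' functions as the direct object of 'review'. Fronting leaves a gap immediately after 'review':
What would the witness review ___ despite the objections?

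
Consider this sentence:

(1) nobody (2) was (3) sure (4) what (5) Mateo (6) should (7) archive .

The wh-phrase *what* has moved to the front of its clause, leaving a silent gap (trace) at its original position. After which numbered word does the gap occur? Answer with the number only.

7

Before movement: Mateo should archive what.
'what' is the direct object of 'archive'. Fronting leaves a gap immediately after 'archive':
Nobody was sure what Mateo should archive ___.
'archive' is word 7.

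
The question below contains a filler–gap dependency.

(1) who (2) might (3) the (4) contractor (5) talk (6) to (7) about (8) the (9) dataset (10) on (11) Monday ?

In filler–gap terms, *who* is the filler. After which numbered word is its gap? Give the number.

6

Pre-movement form: The contractor might talk to who about the dataset on Monday.
'who' functions as the object of the preposition 'to'. Fronting leaves a gap immediately after 'to':
Who might the contractor talk to ___ about the dataset on Monday?
'to' is word 6.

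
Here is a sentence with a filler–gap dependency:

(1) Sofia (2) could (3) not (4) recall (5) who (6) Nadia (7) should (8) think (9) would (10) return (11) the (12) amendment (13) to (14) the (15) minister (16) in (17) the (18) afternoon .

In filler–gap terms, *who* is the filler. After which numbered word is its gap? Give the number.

8

Pre-movement form: Nadia should think who would return the amendment to the minister in the afternoon.
The filler 'who' is interpreted as the subject of the clause embedded under 'think'. Fronting leaves a gap immediately after 'think':
Sofia could not recall who Nadia should think ___ would return the amendment to the minister in the afternoon.
'think' is word 8.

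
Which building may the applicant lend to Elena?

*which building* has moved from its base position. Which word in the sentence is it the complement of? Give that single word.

lend

Pre-movement form: The applicant may lend which building to Elena.
'which building' is the direct object of 'lend'. Wh-movement fronts it, leaving a gap right after 'lend':
Which building may the applicant lend ___ to Elena?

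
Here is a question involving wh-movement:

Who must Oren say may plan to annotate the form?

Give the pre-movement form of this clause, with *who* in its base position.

Oren must say who may plan to annotate the form.

'who' is the subject of the clause embedded under 'say'. It moves to the left edge, and the trace sits right after 'say':
Who must Oren say ___ may plan to annotate the form?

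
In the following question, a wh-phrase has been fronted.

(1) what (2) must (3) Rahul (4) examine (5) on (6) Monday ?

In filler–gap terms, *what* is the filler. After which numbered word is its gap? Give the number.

4

In situ: Rahul must examine what on Monday.
'what' is the direct object of 'examine'. Fronting leaves a gap immediately after 'examine':
What must Rahul examine ___ on Monday?
'examine' is word 4.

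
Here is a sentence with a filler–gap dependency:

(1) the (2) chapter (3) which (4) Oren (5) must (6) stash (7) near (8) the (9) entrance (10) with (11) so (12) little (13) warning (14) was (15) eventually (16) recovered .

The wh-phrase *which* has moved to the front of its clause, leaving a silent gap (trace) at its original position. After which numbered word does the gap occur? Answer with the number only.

6

'which' functions as the direct object of 'stash'. Fronting leaves a gap immediately after 'stash':
The chapter which Oren must stash ___ near the entrance with so little warning was eventually recovered.
'stash' is word 6.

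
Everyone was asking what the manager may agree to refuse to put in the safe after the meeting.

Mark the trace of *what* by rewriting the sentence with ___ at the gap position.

Everyone was asking what the manager may agree to refuse to put ___ in the safe after the meeting.

Underlying clause: The manager may agree to refuse to put what in the safe after the meeting.
'what' functions as the direct object of 'put'. The gap is right after 'put'.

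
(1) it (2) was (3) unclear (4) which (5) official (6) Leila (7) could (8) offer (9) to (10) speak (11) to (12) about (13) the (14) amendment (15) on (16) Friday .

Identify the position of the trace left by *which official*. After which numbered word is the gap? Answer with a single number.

Before movement: Leila could offer to speak to which official about the amendment on Friday.
'which official' functions as the object of the preposition 'to'. It moves to the left edge, and the trace sits right after 'to':
It was unclear which official Leila could offer to speak to ___ about the amendment on Friday.
'to' is word 11.

11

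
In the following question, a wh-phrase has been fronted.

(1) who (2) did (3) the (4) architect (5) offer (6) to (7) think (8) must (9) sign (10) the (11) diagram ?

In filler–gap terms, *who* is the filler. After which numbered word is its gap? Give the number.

Pre-movement form: The architect did offer to think who must sign the diagram.
The filler 'who' is interpreted as the subject of the clause embedded under 'think'. It moves to the left edge, and the trace sits right after 'think':
Who did the architect offer to think ___ must sign the diagram?
'think' is word 7.

7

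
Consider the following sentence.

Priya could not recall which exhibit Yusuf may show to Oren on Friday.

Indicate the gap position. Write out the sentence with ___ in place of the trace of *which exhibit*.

Priya could not recall which exhibit Yusuf may show ___ to Oren on Friday.

Before movement: Yusuf may show which exhibit to Oren on Friday.
'which exhibit' functions as the direct object of 'show'. The gap is right after 'show'.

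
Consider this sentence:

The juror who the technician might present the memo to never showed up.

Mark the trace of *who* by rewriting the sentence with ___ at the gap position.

The juror who the technician might present the memo to ___ never showed up.

The filler 'who' is interpreted as the object of the preposition 'to' (recipient of 'present'). The gap is right after 'to'.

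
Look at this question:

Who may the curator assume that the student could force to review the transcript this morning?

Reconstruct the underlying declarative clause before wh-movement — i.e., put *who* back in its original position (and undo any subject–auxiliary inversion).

The curator may assume that the student could force who to review the transcript this morning.

'who' is the direct object of 'force'. Wh-movement fronts it, leaving a gap right after 'force':
Who may the curator assume that the student could force ___ to review the transcript this morning?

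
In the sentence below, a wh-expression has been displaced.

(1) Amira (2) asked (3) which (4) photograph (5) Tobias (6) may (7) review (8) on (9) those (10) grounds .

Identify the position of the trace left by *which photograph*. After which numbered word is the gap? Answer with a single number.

Pre-movement form: Tobias may review which photograph on those grounds.
'which photograph' is the direct object of 'review'. Wh-movement fronts it, leaving a gap right after 'review':
Amira asked which photograph Tobias may review ___ on those grounds.
'review' is word 7.

7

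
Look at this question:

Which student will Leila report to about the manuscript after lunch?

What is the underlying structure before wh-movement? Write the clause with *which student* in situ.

Leila will report to which student about the manuscript after lunch.

'which student' functions as the object of the preposition 'to'. It moves to the left edge, and the trace sits right after 'to':
Which student will Leila report to ___ about the manuscript after lunch?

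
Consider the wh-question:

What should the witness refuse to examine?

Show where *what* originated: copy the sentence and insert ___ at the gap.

What should the witness refuse to examine ___?

Pre-movement form: The witness should refuse to examine what.
The filler 'what' is interpreted as the direct object of 'examine'. The gap is right after 'examine'.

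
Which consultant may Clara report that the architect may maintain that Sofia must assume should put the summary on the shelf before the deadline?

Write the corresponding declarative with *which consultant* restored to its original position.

Clara may report that the architect may maintain that Sofia must assume which consultant should put the summary on the shelf before the deadline.

'which consultant' is the subject of the clause embedded under 'assume'. Wh-movement fronts it, leaving a gap right after 'assume':
Which consultant may Clara report that the architect may maintain that Sofia must assume ___ should put the summary on the shelf before the deadline?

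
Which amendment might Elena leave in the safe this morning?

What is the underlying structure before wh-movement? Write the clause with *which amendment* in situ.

'which amendment' functions as the direct object of 'leave'. Wh-movement fronts it, leaving a gap right after 'leave':
Which amendment might Elena leave ___ in the safe this morning?

Elena might leave which amendment in the safe this morning.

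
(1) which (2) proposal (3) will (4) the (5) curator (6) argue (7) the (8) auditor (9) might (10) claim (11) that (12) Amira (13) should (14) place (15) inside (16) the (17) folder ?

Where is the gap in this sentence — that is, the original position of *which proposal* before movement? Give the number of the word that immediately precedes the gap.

14

Pre-movement form: The curator will argue the auditor might claim that Amira should place which proposal inside the folder.
The filler 'which proposal' is interpreted as the direct object of 'place'. Wh-movement fronts it, leaving a gap right after 'place':
Which proposal will the curator argue the auditor might claim that Amira should place ___ inside the folder?
'place' is word 14.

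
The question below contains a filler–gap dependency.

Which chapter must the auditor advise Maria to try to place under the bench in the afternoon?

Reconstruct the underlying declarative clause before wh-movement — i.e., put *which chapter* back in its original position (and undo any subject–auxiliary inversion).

The filler 'which chapter' is interpreted as the direct object of 'place'. It moves to the left edge, and the trace sits right after 'place':
Which chapter must the auditor advise Maria to try to place ___ under the bench in the afternoon?

The auditor must advise Maria to try to place which chapter under the bench in the afternoon.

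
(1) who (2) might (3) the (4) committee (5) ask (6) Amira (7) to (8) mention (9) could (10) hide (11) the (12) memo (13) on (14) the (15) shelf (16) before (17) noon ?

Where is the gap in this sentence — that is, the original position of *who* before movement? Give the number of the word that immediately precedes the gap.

8

Before movement: The committee might ask Amira to mention who could hide the memo on the shelf before noon.
The filler 'who' is interpreted as the subject of the clause embedded under 'mention'. Wh-movement fronts it, leaving a gap right after 'mention':
Who might the committee ask Amira to mention ___ could hide the memo on the shelf before noon?
'mention' is word 8.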